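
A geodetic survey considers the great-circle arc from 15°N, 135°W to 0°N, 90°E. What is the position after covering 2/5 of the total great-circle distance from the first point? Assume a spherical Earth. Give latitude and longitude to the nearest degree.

≈ 20°N, 169°E

Convert each endpoint to a unit vector on the sphere (x = cos φ cos λ, y = cos φ sin λ, z = sin φ).
The central angle between the endpoints is δ = arccos(p₁·p₂) ≈ 2.323 rad (133.1°).
Interpolate at f = 2/5 with slerp weights a = sin((1−f)δ)/sin δ ≈ 1.348, b = sin(fδ)/sin δ ≈ 1.097.
p = a·p₁ + b·p₂ ≈ (-0.920, 0.176, 0.349); φ = arcsin(p_z) ≈ 20.41°, λ = atan2(p_y, p_x) ≈ 169.16°.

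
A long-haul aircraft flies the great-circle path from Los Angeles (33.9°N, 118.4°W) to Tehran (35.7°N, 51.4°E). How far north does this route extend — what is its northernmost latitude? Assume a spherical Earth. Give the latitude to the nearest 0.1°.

The great circle lies in the plane with unit normal n̂ = (p₁ × p₂)/|p₁ × p₂|.
Here n̂_z ≈ +0.127; the vertex latitude is φ_max = arccos|n̂_z| ≈ 82.7°.
Check via Clairaut: cos φ_max = |cos φ₁| · sin C = cos(33.9°)·sin(8.8°) ≈ 0.127, again giving ≈ 82.7°.

≈ 82.7°N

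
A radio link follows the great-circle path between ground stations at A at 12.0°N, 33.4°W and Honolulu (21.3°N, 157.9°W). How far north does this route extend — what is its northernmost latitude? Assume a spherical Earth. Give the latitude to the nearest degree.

≈ 33°N

The great circle lies in the plane with unit normal n̂ = (p₁ × p₂)/|p₁ × p₂|.
Here n̂_z ≈ -0.837; the vertex latitude is φ_max = arccos|n̂_z| ≈ 33.2°.
Check via Clairaut: cos φ_max = |cos φ₁| · sin C = cos(12.0°)·sin(58.8°) ≈ 0.837, again giving ≈ 33.2°.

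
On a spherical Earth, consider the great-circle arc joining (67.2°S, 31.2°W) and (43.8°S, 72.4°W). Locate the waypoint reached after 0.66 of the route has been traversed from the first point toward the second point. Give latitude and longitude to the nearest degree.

≈ (53°S, 64°W)

Convert each endpoint to a unit vector on the sphere (x = cos φ cos λ, y = cos φ sin λ, z = sin φ).
The central angle between the endpoints is δ = arccos(p₁·p₂) ≈ 0.558 rad (32.0°).
Interpolate at f = 0.66 with slerp weights a = sin((1−f)δ)/sin δ ≈ 0.356, b = sin(fδ)/sin δ ≈ 0.680.
p = a·p₁ + b·p₂ ≈ (0.266, -0.539, -0.799); φ = arcsin(p_z) ≈ -53.02°, λ = atan2(p_y, p_x) ≈ -63.71°.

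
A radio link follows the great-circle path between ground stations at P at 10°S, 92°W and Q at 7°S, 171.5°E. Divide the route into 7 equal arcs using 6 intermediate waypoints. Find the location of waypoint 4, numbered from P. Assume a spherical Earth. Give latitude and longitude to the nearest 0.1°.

≈ 12.3°S, 147.5°W

Write both endpoints as unit vectors p₁, p₂ with components (cos φ cos λ, cos φ sin λ, sin φ).
The central angle between the endpoints is δ = arccos(p₁·p₂) ≈ 1.660 rad (95.1°).
Interpolate at f = 4/7 with slerp weights a = sin((1−f)δ)/sin δ ≈ 0.656, b = sin(fδ)/sin δ ≈ 0.816.
p = a·p₁ + b·p₂ ≈ (-0.824, -0.526, -0.213); φ = arcsin(p_z) ≈ -12.32°, λ = atan2(p_y, p_x) ≈ -147.45°.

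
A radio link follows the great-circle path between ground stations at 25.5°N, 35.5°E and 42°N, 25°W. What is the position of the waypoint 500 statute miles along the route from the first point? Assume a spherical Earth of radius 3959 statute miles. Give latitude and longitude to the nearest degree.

≈ 29°N, 29°E

Convert each endpoint to a unit vector on the sphere (x = cos φ cos λ, y = cos φ sin λ, z = sin φ).
The central angle between the endpoints is δ = arccos(p₁·p₂) ≈ 0.904 rad (51.8°). The total great-circle distance is δ·R ≈ 0.904 × 3959 ≈ 3579 mi, so the target fraction is f = 500/3579 ≈ 0.140.
Interpolate at f ≈ 0.140 with slerp weights a = sin((1−f)δ)/sin δ ≈ 0.893, b = sin(fδ)/sin δ ≈ 0.160.
p = a·p₁ + b·p₂ ≈ (0.764, 0.418, 0.492); φ = arcsin(p_z) ≈ 29.45°, λ = atan2(p_y, p_x) ≈ 28.66°.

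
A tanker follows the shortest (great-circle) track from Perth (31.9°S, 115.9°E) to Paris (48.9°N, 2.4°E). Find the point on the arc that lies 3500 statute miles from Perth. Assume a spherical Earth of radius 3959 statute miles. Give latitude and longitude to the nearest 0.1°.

≈ 4.9°N, 79.3°E

The haversine formula gives a central angle δ ≈ 2.240 rad (128.4°) between the endpoints. The total great-circle distance is δ·R ≈ 2.240 × 3959 ≈ 8870 mi, so the target fraction is f = 3500/8870 ≈ 0.395.
Interpolate at f ≈ 0.395 with slerp weights a = sin((1−f)δ)/sin δ ≈ 1.246, b = sin(fδ)/sin δ ≈ 0.986.
p = a·p₁ + b·p₂ ≈ (0.186, 0.979, 0.085); φ = arcsin(p_z) ≈ 4.86°, λ = atan2(p_y, p_x) ≈ 79.26°.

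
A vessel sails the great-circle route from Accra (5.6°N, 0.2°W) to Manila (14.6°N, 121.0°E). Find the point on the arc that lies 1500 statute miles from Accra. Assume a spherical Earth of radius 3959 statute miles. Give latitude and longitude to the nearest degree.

≈ 12°N, 21°E

Write both endpoints as unit vectors p₁, p₂ with components (cos φ cos λ, cos φ sin λ, sin φ).
The central angle between the endpoints is δ = arccos(p₁·p₂) ≈ 2.065 rad (118.3°). The total great-circle distance is δ·R ≈ 2.065 × 3959 ≈ 8175 mi, so the target fraction is f = 1500/8175 ≈ 0.183.
Interpolate at f ≈ 0.183 with slerp weights a = sin((1−f)δ)/sin δ ≈ 1.128, b = sin(fδ)/sin δ ≈ 0.420.
p = a·p₁ + b·p₂ ≈ (0.914, 0.345, 0.216); φ = arcsin(p_z) ≈ 12.48°, λ = atan2(p_y, p_x) ≈ 20.67°.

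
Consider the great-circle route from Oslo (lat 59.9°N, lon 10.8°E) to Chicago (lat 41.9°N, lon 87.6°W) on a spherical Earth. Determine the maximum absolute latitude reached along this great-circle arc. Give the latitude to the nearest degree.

≈ 64°N

The great circle lies in the plane with unit normal n̂ = (p₁ × p₂)/|p₁ × p₂|.
Here n̂_z ≈ -0.433; the vertex latitude is φ_max = arccos|n̂_z| ≈ 64.3°.
Check via Clairaut: cos φ_max = |cos φ₁| · sin C = cos(59.9°)·sin(59.8°) ≈ 0.433, again giving ≈ 64.3°.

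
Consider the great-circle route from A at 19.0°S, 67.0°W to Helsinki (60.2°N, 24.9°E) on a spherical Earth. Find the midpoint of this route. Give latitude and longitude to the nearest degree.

Convert each endpoint to a unit vector on the sphere (x = cos φ cos λ, y = cos φ sin λ, z = sin φ).
The central angle between the endpoints is δ = arccos(p₁·p₂) ≈ 1.873 rad (107.3°).
Interpolate at f = 1/2 with slerp weights a = sin((1−f)δ)/sin δ ≈ 0.844, b = sin(fδ)/sin δ ≈ 0.844.
p = a·p₁ + b·p₂ ≈ (0.692, -0.558, 0.458); φ = arcsin(p_z) ≈ 27.23°, λ = atan2(p_y, p_x) ≈ -38.87°.

≈ 27°N, 39°W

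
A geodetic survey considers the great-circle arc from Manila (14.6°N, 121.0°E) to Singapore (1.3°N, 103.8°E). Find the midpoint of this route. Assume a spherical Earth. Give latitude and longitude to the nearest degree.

≈ 8°N, 112°E

From cos δ = sin φ₁ sin φ₂ + cos φ₁ cos φ₂ cos Δλ, the central angle is δ ≈ 0.377 rad (21.6°).
Interpolate at f = 1/2 with slerp weights a = sin((1−f)δ)/sin δ ≈ 0.509, b = sin(fδ)/sin δ ≈ 0.509.
p = a·p₁ + b·p₂ ≈ (-0.375, 0.916, 0.140); φ = arcsin(p_z) ≈ 8.04°, λ = atan2(p_y, p_x) ≈ 112.26°.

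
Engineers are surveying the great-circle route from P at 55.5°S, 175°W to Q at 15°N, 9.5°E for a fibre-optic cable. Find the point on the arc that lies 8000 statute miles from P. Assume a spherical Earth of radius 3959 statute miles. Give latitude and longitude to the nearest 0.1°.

≈ 8.5°S, 11.1°E

The haversine formula gives a central angle δ ≈ 2.432 rad (139.4°) between the endpoints. The total great-circle distance is δ·R ≈ 2.432 × 3959 ≈ 9629 mi, so the target fraction is f = 8000/9629 ≈ 0.831.
Interpolate at f ≈ 0.831 with slerp weights a = sin((1−f)δ)/sin δ ≈ 0.614, b = sin(fδ)/sin δ ≈ 1.382.
p = a·p₁ + b·p₂ ≈ (0.971, 0.190, -0.148); φ = arcsin(p_z) ≈ -8.52°, λ = atan2(p_y, p_x) ≈ 11.08°.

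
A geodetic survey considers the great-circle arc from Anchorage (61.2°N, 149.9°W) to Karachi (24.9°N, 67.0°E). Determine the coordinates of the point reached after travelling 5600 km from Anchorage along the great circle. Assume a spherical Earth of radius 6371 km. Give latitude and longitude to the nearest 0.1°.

Write both endpoints as unit vectors p₁, p₂ with components (cos φ cos λ, cos φ sin λ, sin φ).
The central angle between the endpoints is δ = arccos(p₁·p₂) ≈ 1.551 rad (88.9°). The total great-circle distance is δ·R ≈ 1.551 × 6371 ≈ 9883 km, so the target fraction is f = 5600/9883 ≈ 0.567.
Interpolate at f ≈ 0.567 with slerp weights a = sin((1−f)δ)/sin δ ≈ 0.623, b = sin(fδ)/sin δ ≈ 0.770.
p = a·p₁ + b·p₂ ≈ (0.013, 0.493, 0.870); φ = arcsin(p_z) ≈ 60.48°, λ = atan2(p_y, p_x) ≈ 88.45°.

≈ (60.5°N, 88.4°E)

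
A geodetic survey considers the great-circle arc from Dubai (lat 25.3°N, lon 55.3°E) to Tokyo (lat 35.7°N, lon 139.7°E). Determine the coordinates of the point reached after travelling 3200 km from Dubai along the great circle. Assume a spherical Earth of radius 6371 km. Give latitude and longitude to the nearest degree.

Convert each endpoint to a unit vector on the sphere (x = cos φ cos λ, y = cos φ sin λ, z = sin φ).
The central angle between the endpoints is δ = arccos(p₁·p₂) ≈ 1.244 rad (71.3°). The total great-circle distance is δ·R ≈ 1.244 × 6371 ≈ 7925 km, so the target fraction is f = 3200/7925 ≈ 0.404.
Interpolate at f ≈ 0.404 with slerp weights a = sin((1−f)δ)/sin δ ≈ 0.713, b = sin(fδ)/sin δ ≈ 0.508.
p = a·p₁ + b·p₂ ≈ (0.052, 0.797, 0.601); φ = arcsin(p_z) ≈ 36.97°, λ = atan2(p_y, p_x) ≈ 86.25°.

≈ lat 37°N, lon 86°E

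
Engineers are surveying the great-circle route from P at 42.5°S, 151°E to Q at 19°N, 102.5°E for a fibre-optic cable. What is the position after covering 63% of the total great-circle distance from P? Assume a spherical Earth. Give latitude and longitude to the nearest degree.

The haversine formula gives a central angle δ ≈ 1.326 rad (76.0°) between the endpoints.
Interpolate at f = 0.63 with slerp weights a = sin((1−f)δ)/sin δ ≈ 0.486, b = sin(fδ)/sin δ ≈ 0.764.
p = a·p₁ + b·p₂ ≈ (-0.470, 0.879, -0.079); φ = arcsin(p_z) ≈ -4.55°, λ = atan2(p_y, p_x) ≈ 118.11°.

≈ 5°S, 118°E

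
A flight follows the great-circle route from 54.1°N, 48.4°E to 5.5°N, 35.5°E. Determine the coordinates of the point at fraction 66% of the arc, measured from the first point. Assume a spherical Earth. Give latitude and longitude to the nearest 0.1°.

≈ 22.1°N, 38.6°E

The haversine formula gives a central angle δ ≈ 0.868 rad (49.7°) between the endpoints.
Interpolate at f = 0.66 with slerp weights a = sin((1−f)δ)/sin δ ≈ 0.381, b = sin(fδ)/sin δ ≈ 0.710.
p = a·p₁ + b·p₂ ≈ (0.724, 0.578, 0.377); φ = arcsin(p_z) ≈ 22.14°, λ = atan2(p_y, p_x) ≈ 38.59°.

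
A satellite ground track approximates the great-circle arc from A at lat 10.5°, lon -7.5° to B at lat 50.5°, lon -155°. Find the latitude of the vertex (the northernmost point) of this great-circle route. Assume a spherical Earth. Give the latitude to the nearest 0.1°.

The great circle lies in the plane with unit normal n̂ = (p₁ × p₂)/|p₁ × p₂|.
Here n̂_z ≈ -0.364; the vertex latitude is φ_max = arccos|n̂_z| ≈ 68.6°.
Check via Clairaut: cos φ_max = |cos φ₁| · sin C = cos(10.5°)·sin(21.8°) ≈ 0.364, again giving ≈ 68.6°.

≈ 68.6°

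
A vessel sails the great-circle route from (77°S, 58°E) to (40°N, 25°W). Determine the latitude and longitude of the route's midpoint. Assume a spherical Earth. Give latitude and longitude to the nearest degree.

From cos δ = sin φ₁ sin φ₂ + cos φ₁ cos φ₂ cos Δλ, the central angle is δ ≈ 2.221 rad (127.3°).
Interpolate at f = 1/2 with slerp weights a = sin((1−f)δ)/sin δ ≈ 1.126, b = sin(fδ)/sin δ ≈ 1.126.
p = a·p₁ + b·p₂ ≈ (0.916, -0.150, -0.373); φ = arcsin(p_z) ≈ -21.91°, λ = atan2(p_y, p_x) ≈ -9.28°.

≈ (22°S, 9°W)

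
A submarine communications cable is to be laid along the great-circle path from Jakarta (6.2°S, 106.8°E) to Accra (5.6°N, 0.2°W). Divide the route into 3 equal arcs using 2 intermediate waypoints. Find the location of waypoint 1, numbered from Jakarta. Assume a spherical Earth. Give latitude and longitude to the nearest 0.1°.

Convert each endpoint to a unit vector on the sphere (x = cos φ cos λ, y = cos φ sin λ, z = sin φ).
The central angle between the endpoints is δ = arccos(p₁·p₂) ≈ 1.875 rad (107.4°).
Interpolate at f = 1/3 with slerp weights a = sin((1−f)δ)/sin δ ≈ 0.995, b = sin(fδ)/sin δ ≈ 0.613.
p = a·p₁ + b·p₂ ≈ (0.325, 0.945, -0.048); φ = arcsin(p_z) ≈ -2.73°, λ = atan2(p_y, p_x) ≈ 71.04°.

≈ (2.7°S, 71.0°E)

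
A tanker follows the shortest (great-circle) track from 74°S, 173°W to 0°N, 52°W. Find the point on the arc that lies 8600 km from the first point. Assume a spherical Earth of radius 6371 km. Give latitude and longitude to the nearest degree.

From cos δ = sin φ₁ sin φ₂ + cos φ₁ cos φ₂ cos Δλ, the central angle is δ ≈ 1.713 rad (98.2°). The total great-circle distance is δ·R ≈ 1.713 × 6371 ≈ 10915 km, so the target fraction is f = 8600/10915 ≈ 0.788.
Interpolate at f ≈ 0.788 with slerp weights a = sin((1−f)δ)/sin δ ≈ 0.359, b = sin(fδ)/sin δ ≈ 0.986.
p = a·p₁ + b·p₂ ≈ (0.509, -0.789, -0.345); φ = arcsin(p_z) ≈ -20.19°, λ = atan2(p_y, p_x) ≈ -57.19°.

≈ 20°S, 57°W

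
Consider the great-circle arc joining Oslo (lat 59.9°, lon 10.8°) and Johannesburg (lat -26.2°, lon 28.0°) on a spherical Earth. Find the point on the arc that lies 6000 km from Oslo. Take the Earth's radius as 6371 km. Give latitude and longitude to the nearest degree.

The haversine formula gives a central angle δ ≈ 1.523 rad (87.3°) between the endpoints. The total great-circle distance is δ·R ≈ 1.523 × 6371 ≈ 9702 km, so the target fraction is f = 6000/9702 ≈ 0.618.
Interpolate at f ≈ 0.618 with slerp weights a = sin((1−f)δ)/sin δ ≈ 0.550, b = sin(fδ)/sin δ ≈ 0.810.
p = a·p₁ + b·p₂ ≈ (0.912, 0.393, 0.118); φ = arcsin(p_z) ≈ 6.78°, λ = atan2(p_y, p_x) ≈ 23.29°.

≈ lat 7°, lon 23°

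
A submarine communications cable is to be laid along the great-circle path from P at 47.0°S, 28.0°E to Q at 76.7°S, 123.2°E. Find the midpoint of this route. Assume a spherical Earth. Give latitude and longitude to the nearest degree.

≈ 68°S, 47°E

From cos δ = sin φ₁ sin φ₂ + cos φ₁ cos φ₂ cos Δλ, the central angle is δ ≈ 0.799 rad (45.8°).
Interpolate at f = 1/2 with slerp weights a = sin((1−f)δ)/sin δ ≈ 0.543, b = sin(fδ)/sin δ ≈ 0.543.
p = a·p₁ + b·p₂ ≈ (0.258, 0.278, -0.925); φ = arcsin(p_z) ≈ -67.68°, λ = atan2(p_y, p_x) ≈ 47.11°.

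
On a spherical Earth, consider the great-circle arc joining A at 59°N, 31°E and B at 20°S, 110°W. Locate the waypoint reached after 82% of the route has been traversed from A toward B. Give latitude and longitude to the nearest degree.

Write both endpoints as unit vectors p₁, p₂ with components (cos φ cos λ, cos φ sin λ, sin φ).
The central angle between the endpoints is δ = arccos(p₁·p₂) ≈ 2.304 rad (132.0°).
Interpolate at f = 0.82 with slerp weights a = sin((1−f)δ)/sin δ ≈ 0.542, b = sin(fδ)/sin δ ≈ 1.278.
p = a·p₁ + b·p₂ ≈ (-0.171, -0.985, 0.028); φ = arcsin(p_z) ≈ 1.59°, λ = atan2(p_y, p_x) ≈ -99.87°.

≈ 2°N, 100°W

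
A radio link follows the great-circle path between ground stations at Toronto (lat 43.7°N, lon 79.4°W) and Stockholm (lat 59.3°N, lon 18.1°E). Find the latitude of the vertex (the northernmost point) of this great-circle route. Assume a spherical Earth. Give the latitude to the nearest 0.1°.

The great circle lies in the plane with unit normal n̂ = (p₁ × p₂)/|p₁ × p₂|.
Here n̂_z ≈ +0.437; the vertex latitude is φ_max = arccos|n̂_z| ≈ 64.1°.
Check via Clairaut: cos φ_max = |cos φ₁| · sin C = cos(43.7°)·sin(37.2°) ≈ 0.437, again giving ≈ 64.1°.

≈ 64.1°N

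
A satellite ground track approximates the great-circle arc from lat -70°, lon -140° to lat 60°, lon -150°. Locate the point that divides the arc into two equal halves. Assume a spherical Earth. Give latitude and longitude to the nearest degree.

≈ lat -5°, lon -146°

Write both endpoints as unit vectors p₁, p₂ with components (cos φ cos λ, cos φ sin λ, sin φ).
The central angle between the endpoints is δ = arccos(p₁·p₂) ≈ 2.272 rad (130.2°).
Interpolate at f = 1/2 with slerp weights a = sin((1−f)δ)/sin δ ≈ 1.187, b = sin(fδ)/sin δ ≈ 1.187.
p = a·p₁ + b·p₂ ≈ (-0.825, -0.558, -0.087); φ = arcsin(p_z) ≈ -5.02°, λ = atan2(p_y, p_x) ≈ -145.94°.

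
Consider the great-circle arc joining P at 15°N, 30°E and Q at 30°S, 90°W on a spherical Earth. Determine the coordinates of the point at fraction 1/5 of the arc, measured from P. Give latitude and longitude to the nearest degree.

From cos δ = sin φ₁ sin φ₂ + cos φ₁ cos φ₂ cos Δλ, the central angle is δ ≈ 2.150 rad (123.2°).
Interpolate at f = 1/5 with slerp weights a = sin((1−f)δ)/sin δ ≈ 1.182, b = sin(fδ)/sin δ ≈ 0.498.
p = a·p₁ + b·p₂ ≈ (0.989, 0.139, 0.057); φ = arcsin(p_z) ≈ 3.25°, λ = atan2(p_y, p_x) ≈ 8.02°.

≈ 3°N, 8°E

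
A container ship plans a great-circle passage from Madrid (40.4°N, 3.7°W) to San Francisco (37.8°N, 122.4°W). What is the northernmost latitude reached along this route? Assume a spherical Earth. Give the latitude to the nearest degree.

The great circle lies in the plane with unit normal n̂ = (p₁ × p₂)/|p₁ × p₂|.
Here n̂_z ≈ -0.531; the vertex latitude is φ_max = arccos|n̂_z| ≈ 57.9°.
Check via Clairaut: cos φ_max = |cos φ₁| · sin C = cos(40.4°)·sin(44.2°) ≈ 0.531, again giving ≈ 57.9°.

≈ 58°N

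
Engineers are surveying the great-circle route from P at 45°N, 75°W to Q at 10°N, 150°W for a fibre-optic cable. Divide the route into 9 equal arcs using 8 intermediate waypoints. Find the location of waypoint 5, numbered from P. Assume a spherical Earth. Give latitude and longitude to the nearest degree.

≈ 31°N, 124°W

Write both endpoints as unit vectors p₁, p₂ with components (cos φ cos λ, cos φ sin λ, sin φ).
The central angle between the endpoints is δ = arccos(p₁·p₂) ≈ 1.263 rad (72.4°).
Interpolate at f = 5/9 with slerp weights a = sin((1−f)δ)/sin δ ≈ 0.559, b = sin(fδ)/sin δ ≈ 0.677.
p = a·p₁ + b·p₂ ≈ (-0.475, -0.715, 0.513); φ = arcsin(p_z) ≈ 30.84°, λ = atan2(p_y, p_x) ≈ -123.62°.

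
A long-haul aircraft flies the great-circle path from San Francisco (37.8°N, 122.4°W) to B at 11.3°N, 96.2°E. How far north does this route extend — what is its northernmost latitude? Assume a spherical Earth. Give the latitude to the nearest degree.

The great circle lies in the plane with unit normal n̂ = (p₁ × p₂)/|p₁ × p₂|.
Here n̂_z ≈ -0.553; the vertex latitude is φ_max = arccos|n̂_z| ≈ 56.4°.
Check via Clairaut: cos φ_max = |cos φ₁| · sin C = cos(37.8°)·sin(44.4°) ≈ 0.553, again giving ≈ 56.4°.

≈ 56°N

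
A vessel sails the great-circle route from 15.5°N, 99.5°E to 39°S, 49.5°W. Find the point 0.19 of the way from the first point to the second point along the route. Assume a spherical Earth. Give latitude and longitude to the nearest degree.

≈ 5°S, 81°E

Convert each endpoint to a unit vector on the sphere (x = cos φ cos λ, y = cos φ sin λ, z = sin φ).
The central angle between the endpoints is δ = arccos(p₁·p₂) ≈ 2.515 rad (144.1°).
Interpolate at f = 0.19 with slerp weights a = sin((1−f)δ)/sin δ ≈ 1.523, b = sin(fδ)/sin δ ≈ 0.784.
p = a·p₁ + b·p₂ ≈ (0.154, 0.984, -0.087); φ = arcsin(p_z) ≈ -4.96°, λ = atan2(p_y, p_x) ≈ 81.13°.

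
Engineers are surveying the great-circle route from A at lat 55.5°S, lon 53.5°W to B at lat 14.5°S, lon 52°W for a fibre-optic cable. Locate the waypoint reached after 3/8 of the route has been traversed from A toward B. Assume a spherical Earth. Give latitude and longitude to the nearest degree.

≈ lat 40°S, lon 53°W

The haversine formula gives a central angle δ ≈ 0.716 rad (41.0°) between the endpoints.
Interpolate at f = 3/8 with slerp weights a = sin((1−f)δ)/sin δ ≈ 0.659, b = sin(fδ)/sin δ ≈ 0.404.
p = a·p₁ + b·p₂ ≈ (0.463, -0.608, -0.644); φ = arcsin(p_z) ≈ -40.13°, λ = atan2(p_y, p_x) ≈ -52.73°.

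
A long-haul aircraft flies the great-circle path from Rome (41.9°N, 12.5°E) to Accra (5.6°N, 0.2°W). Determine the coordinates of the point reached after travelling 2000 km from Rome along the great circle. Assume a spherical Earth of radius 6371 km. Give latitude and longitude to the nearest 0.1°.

Convert each endpoint to a unit vector on the sphere (x = cos φ cos λ, y = cos φ sin λ, z = sin φ).
The central angle between the endpoints is δ = arccos(p₁·p₂) ≈ 0.664 rad (38.0°). The total great-circle distance is δ·R ≈ 0.664 × 6371 ≈ 4228 km, so the target fraction is f = 2000/4228 ≈ 0.473.
Interpolate at f ≈ 0.473 with slerp weights a = sin((1−f)δ)/sin δ ≈ 0.556, b = sin(fδ)/sin δ ≈ 0.501.
p = a·p₁ + b·p₂ ≈ (0.903, 0.088, 0.420); φ = arcsin(p_z) ≈ 24.86°, λ = atan2(p_y, p_x) ≈ 5.56°.

≈ (24.9°N, 5.6°E)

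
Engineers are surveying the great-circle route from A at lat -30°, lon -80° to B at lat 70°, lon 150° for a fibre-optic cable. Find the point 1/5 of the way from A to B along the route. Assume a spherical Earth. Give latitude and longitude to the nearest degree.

≈ lat -5°, lon -89°

Convert each endpoint to a unit vector on the sphere (x = cos φ cos λ, y = cos φ sin λ, z = sin φ).
The central angle between the endpoints is δ = arccos(p₁·p₂) ≈ 2.292 rad (131.3°).
Interpolate at f = 1/5 with slerp weights a = sin((1−f)δ)/sin δ ≈ 1.286, b = sin(fδ)/sin δ ≈ 0.589.
p = a·p₁ + b·p₂ ≈ (0.019, -0.996, -0.089); φ = arcsin(p_z) ≈ -5.12°, λ = atan2(p_y, p_x) ≈ -88.92°.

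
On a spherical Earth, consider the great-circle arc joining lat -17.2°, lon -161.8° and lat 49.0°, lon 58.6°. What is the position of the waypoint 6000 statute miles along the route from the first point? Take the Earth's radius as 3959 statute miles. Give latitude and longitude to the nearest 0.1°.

Write both endpoints as unit vectors p₁, p₂ with components (cos φ cos λ, cos φ sin λ, sin φ).
The central angle between the endpoints is δ = arccos(p₁·p₂) ≈ 2.347 rad (134.5°). The total great-circle distance is δ·R ≈ 2.347 × 3959 ≈ 9291 mi, so the target fraction is f = 6000/9291 ≈ 0.646.
Interpolate at f ≈ 0.646 with slerp weights a = sin((1−f)δ)/sin δ ≈ 1.035, b = sin(fδ)/sin δ ≈ 1.399.
p = a·p₁ + b·p₂ ≈ (-0.461, 0.475, 0.750); φ = arcsin(p_z) ≈ 48.57°, λ = atan2(p_y, p_x) ≈ 134.18°.

≈ lat 48.6°, lon 134.2°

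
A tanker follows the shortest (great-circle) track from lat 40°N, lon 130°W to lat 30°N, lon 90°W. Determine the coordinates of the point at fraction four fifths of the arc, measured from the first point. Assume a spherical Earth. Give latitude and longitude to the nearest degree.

≈ lat 33°N, lon 97°W

The haversine formula gives a central angle δ ≈ 0.592 rad (33.9°) between the endpoints.
Interpolate at f = 4/5 with slerp weights a = sin((1−f)δ)/sin δ ≈ 0.212, b = sin(fδ)/sin δ ≈ 0.817.
p = a·p₁ + b·p₂ ≈ (-0.104, -0.832, 0.545); φ = arcsin(p_z) ≈ 33.01°, λ = atan2(p_y, p_x) ≈ -97.14°.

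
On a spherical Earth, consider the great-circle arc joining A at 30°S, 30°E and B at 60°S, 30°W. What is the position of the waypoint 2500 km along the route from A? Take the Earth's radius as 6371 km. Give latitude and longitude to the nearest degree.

≈ 47°S, 11°E

The haversine formula gives a central angle δ ≈ 0.864 rad (49.5°) between the endpoints. The total great-circle distance is δ·R ≈ 0.864 × 6371 ≈ 5504 km, so the target fraction is f = 2500/5504 ≈ 0.454.
Interpolate at f ≈ 0.454 with slerp weights a = sin((1−f)δ)/sin δ ≈ 0.597, b = sin(fδ)/sin δ ≈ 0.503.
p = a·p₁ + b·p₂ ≈ (0.666, 0.133, -0.734); φ = arcsin(p_z) ≈ -47.24°, λ = atan2(p_y, p_x) ≈ 11.29°.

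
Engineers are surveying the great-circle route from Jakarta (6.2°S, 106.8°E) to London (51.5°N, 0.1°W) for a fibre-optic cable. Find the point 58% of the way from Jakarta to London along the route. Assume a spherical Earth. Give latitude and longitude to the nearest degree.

≈ (39°N, 63°E)

Write both endpoints as unit vectors p₁, p₂ with components (cos φ cos λ, cos φ sin λ, sin φ).
The central angle between the endpoints is δ = arccos(p₁·p₂) ≈ 1.838 rad (105.3°).
Interpolate at f = 0.58 with slerp weights a = sin((1−f)δ)/sin δ ≈ 0.723, b = sin(fδ)/sin δ ≈ 0.908.
p = a·p₁ + b·p₂ ≈ (0.357, 0.688, 0.632); φ = arcsin(p_z) ≈ 39.22°, λ = atan2(p_y, p_x) ≈ 62.55°.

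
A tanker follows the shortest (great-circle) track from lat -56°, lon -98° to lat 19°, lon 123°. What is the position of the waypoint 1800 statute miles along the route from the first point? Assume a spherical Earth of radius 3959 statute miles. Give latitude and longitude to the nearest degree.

≈ lat -62°, lon -149°

Write both endpoints as unit vectors p₁, p₂ with components (cos φ cos λ, cos φ sin λ, sin φ).
The central angle between the endpoints is δ = arccos(p₁·p₂) ≈ 2.304 rad (132.0°). The total great-circle distance is δ·R ≈ 2.304 × 3959 ≈ 9120 mi, so the target fraction is f = 1800/9120 ≈ 0.197.
Interpolate at f ≈ 0.197 with slerp weights a = sin((1−f)δ)/sin δ ≈ 1.294, b = sin(fδ)/sin δ ≈ 0.591.
p = a·p₁ + b·p₂ ≈ (-0.405, -0.248, -0.880); φ = arcsin(p_z) ≈ -61.66°, λ = atan2(p_y, p_x) ≈ -148.53°.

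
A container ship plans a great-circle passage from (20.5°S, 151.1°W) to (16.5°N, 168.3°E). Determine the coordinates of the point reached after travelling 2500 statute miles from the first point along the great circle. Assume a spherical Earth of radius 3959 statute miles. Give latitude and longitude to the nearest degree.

≈ (4°N, 178°W)

The haversine formula gives a central angle δ ≈ 0.949 rad (54.4°) between the endpoints. The total great-circle distance is δ·R ≈ 0.949 × 3959 ≈ 3757 mi, so the target fraction is f = 2500/3757 ≈ 0.665.
Interpolate at f ≈ 0.665 with slerp weights a = sin((1−f)δ)/sin δ ≈ 0.384, b = sin(fδ)/sin δ ≈ 0.726.
p = a·p₁ + b·p₂ ≈ (-0.997, -0.033, 0.072); φ = arcsin(p_z) ≈ 4.11°, λ = atan2(p_y, p_x) ≈ -178.12°.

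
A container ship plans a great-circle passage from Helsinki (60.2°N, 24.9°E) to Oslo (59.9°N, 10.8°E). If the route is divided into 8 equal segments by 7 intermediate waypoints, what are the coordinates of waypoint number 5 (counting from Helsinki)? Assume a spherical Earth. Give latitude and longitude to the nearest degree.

Convert each endpoint to a unit vector on the sphere (x = cos φ cos λ, y = cos φ sin λ, z = sin φ).
The central angle between the endpoints is δ = arccos(p₁·p₂) ≈ 0.123 rad (7.0°).
Interpolate at f = 5/8 with slerp weights a = sin((1−f)δ)/sin δ ≈ 0.376, b = sin(fδ)/sin δ ≈ 0.626.
p = a·p₁ + b·p₂ ≈ (0.478, 0.137, 0.868); φ = arcsin(p_z) ≈ 60.19°, λ = atan2(p_y, p_x) ≈ 16.05°.

≈ 60°N, 16°E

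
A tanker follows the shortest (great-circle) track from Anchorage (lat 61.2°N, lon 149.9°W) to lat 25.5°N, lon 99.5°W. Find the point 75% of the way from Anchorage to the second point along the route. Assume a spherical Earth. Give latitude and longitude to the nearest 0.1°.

≈ lat 36.0°N, lon 106.9°W

Convert each endpoint to a unit vector on the sphere (x = cos φ cos λ, y = cos φ sin λ, z = sin φ).
The central angle between the endpoints is δ = arccos(p₁·p₂) ≈ 0.857 rad (49.1°).
Interpolate at f = 0.75 with slerp weights a = sin((1−f)δ)/sin δ ≈ 0.281, b = sin(fδ)/sin δ ≈ 0.793.
p = a·p₁ + b·p₂ ≈ (-0.235, -0.774, 0.588); φ = arcsin(p_z) ≈ 36.01°, λ = atan2(p_y, p_x) ≈ -106.92°.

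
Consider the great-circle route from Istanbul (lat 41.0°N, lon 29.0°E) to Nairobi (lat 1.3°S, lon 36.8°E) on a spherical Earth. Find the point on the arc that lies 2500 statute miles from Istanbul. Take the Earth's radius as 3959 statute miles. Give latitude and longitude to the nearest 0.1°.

From cos δ = sin φ₁ sin φ₂ + cos φ₁ cos φ₂ cos Δλ, the central angle is δ ≈ 0.749 rad (42.9°). The total great-circle distance is δ·R ≈ 0.749 × 3959 ≈ 2964 mi, so the target fraction is f = 2500/2964 ≈ 0.844.
Interpolate at f ≈ 0.844 with slerp weights a = sin((1−f)δ)/sin δ ≈ 0.172, b = sin(fδ)/sin δ ≈ 0.867.
p = a·p₁ + b·p₂ ≈ (0.808, 0.582, 0.093); φ = arcsin(p_z) ≈ 5.33°, λ = atan2(p_y, p_x) ≈ 35.79°.

≈ lat 5.3°N, lon 35.8°E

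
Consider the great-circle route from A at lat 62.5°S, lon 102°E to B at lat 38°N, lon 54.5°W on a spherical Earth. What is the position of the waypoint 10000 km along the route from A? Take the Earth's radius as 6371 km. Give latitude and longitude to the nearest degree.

The haversine formula gives a central angle δ ≈ 2.646 rad (151.6°) between the endpoints. The total great-circle distance is δ·R ≈ 2.646 × 6371 ≈ 16859 km, so the target fraction is f = 10000/16859 ≈ 0.593.
Interpolate at f ≈ 0.593 with slerp weights a = sin((1−f)δ)/sin δ ≈ 1.852, b = sin(fδ)/sin δ ≈ 2.104.
p = a·p₁ + b·p₂ ≈ (0.785, -0.513, -0.348); φ = arcsin(p_z) ≈ -20.34°, λ = atan2(p_y, p_x) ≈ -33.18°.

≈ lat 20°S, lon 33°W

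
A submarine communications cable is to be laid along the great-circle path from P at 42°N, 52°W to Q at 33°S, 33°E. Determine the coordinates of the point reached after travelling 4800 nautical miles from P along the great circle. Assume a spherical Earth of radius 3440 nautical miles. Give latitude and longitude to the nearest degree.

≈ 13°S, 11°E

Write both endpoints as unit vectors p₁, p₂ with components (cos φ cos λ, cos φ sin λ, sin φ).
The central angle between the endpoints is δ = arccos(p₁·p₂) ≈ 1.886 rad (108.1°). The total great-circle distance is δ·R ≈ 1.886 × 3440 ≈ 6488 nmi, so the target fraction is f = 4800/6488 ≈ 0.740.
Interpolate at f ≈ 0.740 with slerp weights a = sin((1−f)δ)/sin δ ≈ 0.496, b = sin(fδ)/sin δ ≈ 1.036.
p = a·p₁ + b·p₂ ≈ (0.955, 0.183, -0.232); φ = arcsin(p_z) ≈ -13.44°, λ = atan2(p_y, p_x) ≈ 10.83°.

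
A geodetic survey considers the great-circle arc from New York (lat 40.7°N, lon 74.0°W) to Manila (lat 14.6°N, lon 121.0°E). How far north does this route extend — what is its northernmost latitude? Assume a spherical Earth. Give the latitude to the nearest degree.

≈ 77°N

The great circle lies in the plane with unit normal n̂ = (p₁ × p₂)/|p₁ × p₂|.
Here n̂_z ≈ -0.226; the vertex latitude is φ_max = arccos|n̂_z| ≈ 76.9°.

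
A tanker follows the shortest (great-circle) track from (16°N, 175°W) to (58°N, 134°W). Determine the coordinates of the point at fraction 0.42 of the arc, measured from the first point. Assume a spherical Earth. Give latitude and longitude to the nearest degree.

The haversine formula gives a central angle δ ≈ 0.904 rad (51.8°) between the endpoints.
Interpolate at f = 0.42 with slerp weights a = sin((1−f)δ)/sin δ ≈ 0.637, b = sin(fδ)/sin δ ≈ 0.472.
p = a·p₁ + b·p₂ ≈ (-0.784, -0.233, 0.576); φ = arcsin(p_z) ≈ 35.14°, λ = atan2(p_y, p_x) ≈ -163.43°.

≈ (35°N, 163°W)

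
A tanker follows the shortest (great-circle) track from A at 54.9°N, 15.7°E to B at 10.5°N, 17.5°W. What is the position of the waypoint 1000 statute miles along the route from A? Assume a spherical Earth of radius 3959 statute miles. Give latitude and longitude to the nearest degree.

≈ 43°N, 2°E

The haversine formula gives a central angle δ ≈ 0.899 rad (51.5°) between the endpoints. The total great-circle distance is δ·R ≈ 0.899 × 3959 ≈ 3560 mi, so the target fraction is f = 1000/3560 ≈ 0.281.
Interpolate at f ≈ 0.281 with slerp weights a = sin((1−f)δ)/sin δ ≈ 0.770, b = sin(fδ)/sin δ ≈ 0.319.
p = a·p₁ + b·p₂ ≈ (0.725, 0.025, 0.688); φ = arcsin(p_z) ≈ 43.46°, λ = atan2(p_y, p_x) ≈ 2.00°.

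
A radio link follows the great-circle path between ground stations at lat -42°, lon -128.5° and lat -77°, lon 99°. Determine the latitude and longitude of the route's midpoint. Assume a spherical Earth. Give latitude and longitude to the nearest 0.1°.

Convert each endpoint to a unit vector on the sphere (x = cos φ cos λ, y = cos φ sin λ, z = sin φ).
The central angle between the endpoints is δ = arccos(p₁·p₂) ≈ 1.001 rad (57.4°).
Interpolate at f = 1/2 with slerp weights a = sin((1−f)δ)/sin δ ≈ 0.570, b = sin(fδ)/sin δ ≈ 0.570.
p = a·p₁ + b·p₂ ≈ (-0.284, -0.205, -0.937); φ = arcsin(p_z) ≈ -69.51°, λ = atan2(p_y, p_x) ≈ -144.17°.

≈ lat -69.5°, lon -144.2°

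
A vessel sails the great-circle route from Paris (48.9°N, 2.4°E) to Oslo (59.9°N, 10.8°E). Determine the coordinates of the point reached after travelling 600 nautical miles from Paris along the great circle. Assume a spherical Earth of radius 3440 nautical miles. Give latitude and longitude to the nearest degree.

≈ 58°N, 9°E

From cos δ = sin φ₁ sin φ₂ + cos φ₁ cos φ₂ cos Δλ, the central angle is δ ≈ 0.210 rad (12.0°). The total great-circle distance is δ·R ≈ 0.210 × 3440 ≈ 721 nmi, so the target fraction is f = 600/721 ≈ 0.832.
Interpolate at f ≈ 0.832 with slerp weights a = sin((1−f)δ)/sin δ ≈ 0.170, b = sin(fδ)/sin δ ≈ 0.834.
p = a·p₁ + b·p₂ ≈ (0.522, 0.083, 0.849); φ = arcsin(p_z) ≈ 58.09°, λ = atan2(p_y, p_x) ≈ 9.04°.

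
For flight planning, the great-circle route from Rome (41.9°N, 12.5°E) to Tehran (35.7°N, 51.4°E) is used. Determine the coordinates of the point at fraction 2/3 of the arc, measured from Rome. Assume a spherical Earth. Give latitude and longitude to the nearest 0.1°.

≈ 39.2°N, 39.3°E

Write both endpoints as unit vectors p₁, p₂ with components (cos φ cos λ, cos φ sin λ, sin φ).
The central angle between the endpoints is δ = arccos(p₁·p₂) ≈ 0.535 rad (30.7°).
Interpolate at f = 2/3 with slerp weights a = sin((1−f)δ)/sin δ ≈ 0.348, b = sin(fδ)/sin δ ≈ 0.685.
p = a·p₁ + b·p₂ ≈ (0.600, 0.491, 0.632); φ = arcsin(p_z) ≈ 39.20°, λ = atan2(p_y, p_x) ≈ 39.29°.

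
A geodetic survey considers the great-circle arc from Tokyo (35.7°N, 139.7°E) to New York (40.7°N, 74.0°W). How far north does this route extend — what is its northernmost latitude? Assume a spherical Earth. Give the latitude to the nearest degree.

≈ 70°N

The great circle lies in the plane with unit normal n̂ = (p₁ × p₂)/|p₁ × p₂|.
Here n̂_z ≈ +0.345; the vertex latitude is φ_max = arccos|n̂_z| ≈ 69.8°.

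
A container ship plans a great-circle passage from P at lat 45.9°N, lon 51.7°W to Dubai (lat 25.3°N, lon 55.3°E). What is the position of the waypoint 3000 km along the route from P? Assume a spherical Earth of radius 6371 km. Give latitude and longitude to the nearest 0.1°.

≈ lat 52.7°N, lon 11.0°W

Write both endpoints as unit vectors p₁, p₂ with components (cos φ cos λ, cos φ sin λ, sin φ).
The central angle between the endpoints is δ = arccos(p₁·p₂) ≈ 1.448 rad (82.9°). The total great-circle distance is δ·R ≈ 1.448 × 6371 ≈ 9222 km, so the target fraction is f = 3000/9222 ≈ 0.325.
Interpolate at f ≈ 0.325 with slerp weights a = sin((1−f)δ)/sin δ ≈ 0.835, b = sin(fδ)/sin δ ≈ 0.457.
p = a·p₁ + b·p₂ ≈ (0.595, -0.116, 0.795); φ = arcsin(p_z) ≈ 52.65°, λ = atan2(p_y, p_x) ≈ -11.04°.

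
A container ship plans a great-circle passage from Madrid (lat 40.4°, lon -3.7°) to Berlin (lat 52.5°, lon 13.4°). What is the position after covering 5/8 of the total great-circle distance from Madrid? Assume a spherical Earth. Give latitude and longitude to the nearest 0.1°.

≈ lat 48.3°, lon 6.1°

The haversine formula gives a central angle δ ≈ 0.293 rad (16.8°) between the endpoints.
Interpolate at f = 5/8 with slerp weights a = sin((1−f)δ)/sin δ ≈ 0.380, b = sin(fδ)/sin δ ≈ 0.631.
p = a·p₁ + b·p₂ ≈ (0.662, 0.070, 0.746); φ = arcsin(p_z) ≈ 48.27°, λ = atan2(p_y, p_x) ≈ 6.06°.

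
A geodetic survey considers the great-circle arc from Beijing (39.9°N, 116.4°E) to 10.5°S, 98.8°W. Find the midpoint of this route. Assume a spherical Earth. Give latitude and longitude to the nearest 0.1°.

Write both endpoints as unit vectors p₁, p₂ with components (cos φ cos λ, cos φ sin λ, sin φ).
The central angle between the endpoints is δ = arccos(p₁·p₂) ≈ 2.394 rad (137.2°).
Interpolate at f = 1/2 with slerp weights a = sin((1−f)δ)/sin δ ≈ 1.369, b = sin(fδ)/sin δ ≈ 1.369.
p = a·p₁ + b·p₂ ≈ (-0.673, -0.390, 0.629); φ = arcsin(p_z) ≈ 38.96°, λ = atan2(p_y, p_x) ≈ -149.94°.

≈ 39.0°N, 149.9°W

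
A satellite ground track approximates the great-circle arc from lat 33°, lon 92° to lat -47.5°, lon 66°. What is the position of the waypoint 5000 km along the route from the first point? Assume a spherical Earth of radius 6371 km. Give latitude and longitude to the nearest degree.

≈ lat -10°, lon 80°

Convert each endpoint to a unit vector on the sphere (x = cos φ cos λ, y = cos φ sin λ, z = sin φ).
The central angle between the endpoints is δ = arccos(p₁·p₂) ≈ 1.463 rad (83.8°). The total great-circle distance is δ·R ≈ 1.463 × 6371 ≈ 9320 km, so the target fraction is f = 5000/9320 ≈ 0.536.
Interpolate at f ≈ 0.536 with slerp weights a = sin((1−f)δ)/sin δ ≈ 0.631, b = sin(fδ)/sin δ ≈ 0.711.
p = a·p₁ + b·p₂ ≈ (0.177, 0.968, -0.180); φ = arcsin(p_z) ≈ -10.39°, λ = atan2(p_y, p_x) ≈ 79.64°.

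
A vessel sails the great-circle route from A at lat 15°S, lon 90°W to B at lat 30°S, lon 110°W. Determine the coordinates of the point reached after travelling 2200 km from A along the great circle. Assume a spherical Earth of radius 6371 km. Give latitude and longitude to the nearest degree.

The haversine formula gives a central angle δ ≈ 0.414 rad (23.7°) between the endpoints. The total great-circle distance is δ·R ≈ 0.414 × 6371 ≈ 2638 km, so the target fraction is f = 2200/2638 ≈ 0.834.
Interpolate at f ≈ 0.834 with slerp weights a = sin((1−f)δ)/sin δ ≈ 0.171, b = sin(fδ)/sin δ ≈ 0.841.
p = a·p₁ + b·p₂ ≈ (-0.249, -0.850, -0.465); φ = arcsin(p_z) ≈ -27.70°, λ = atan2(p_y, p_x) ≈ -106.35°.

≈ lat 28°S, lon 106°W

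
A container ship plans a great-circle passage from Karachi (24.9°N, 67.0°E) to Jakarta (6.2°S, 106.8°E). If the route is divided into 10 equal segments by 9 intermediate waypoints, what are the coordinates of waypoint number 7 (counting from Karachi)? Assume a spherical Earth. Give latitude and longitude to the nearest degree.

≈ 4°N, 95°E

Write both endpoints as unit vectors p₁, p₂ with components (cos φ cos λ, cos φ sin λ, sin φ).
The central angle between the endpoints is δ = arccos(p₁·p₂) ≈ 0.867 rad (49.7°).
Interpolate at f = 7/10 with slerp weights a = sin((1−f)δ)/sin δ ≈ 0.337, b = sin(fδ)/sin δ ≈ 0.748.
p = a·p₁ + b·p₂ ≈ (-0.095, 0.994, 0.061); φ = arcsin(p_z) ≈ 3.51°, λ = atan2(p_y, p_x) ≈ 95.48°.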